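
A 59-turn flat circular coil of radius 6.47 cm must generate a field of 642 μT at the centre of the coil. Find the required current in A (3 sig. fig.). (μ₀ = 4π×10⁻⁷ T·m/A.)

For an N-turn coil, B = Nμ₀I/(2R) with R = 0.0647 m, so I = 2RB/(Nμ₀) = 2 × 0.0647 × 6.42×10⁻⁴ / (59 × 4π×10⁻⁷) = 1.12 A.

I ≈ 1.12 A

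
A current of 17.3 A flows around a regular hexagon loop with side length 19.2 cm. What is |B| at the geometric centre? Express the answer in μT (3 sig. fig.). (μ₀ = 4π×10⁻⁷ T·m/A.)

Each side is a finite straight segment at perpendicular distance d = a/(2 tan(π/6)) = 0.1663 m from the centre, with end-angles ±π/6.
One side contributes B₁ = (μ₀I/4πd)·2 sin(π/6) = 1.04×10⁻⁵ T.
All 6 sides add in the same direction: B = 6 × 1.04×10⁻⁵ = 6.24×10⁻⁵ T.

B ≈ 62.4 μT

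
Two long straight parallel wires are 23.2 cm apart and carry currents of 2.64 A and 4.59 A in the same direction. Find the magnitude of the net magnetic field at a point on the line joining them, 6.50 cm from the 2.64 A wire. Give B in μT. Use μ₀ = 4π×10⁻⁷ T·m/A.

B ≈ 2.63 μT

Each long wire gives B = μ₀I/(2πd). Distances are d₁ = 0.065 m and d₂ = 0.167 m.
B₁ = 8.12×10⁻⁶ T, B₂ = 5.50×10⁻⁶ T.
Between parallel currents the two contributions point in opposite directions, so they subtract. B = |B₁ − B₂| = |8.12×10⁻⁶ − 5.50×10⁻⁶| = 2.63×10⁻⁶ T.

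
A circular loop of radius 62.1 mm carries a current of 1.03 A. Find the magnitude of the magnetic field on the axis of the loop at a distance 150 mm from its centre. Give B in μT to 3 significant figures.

B ≈ 0.583 μT

On the axis of a circular loop, B = μ₀IR² / [2(R²+z²)^(3/2)].
R² + z² = (0.0621)² + (0.15)² = 0.02636 m², and (R²+z²)^(3/2) = 4.28×10⁻³ m³.
B = (4π×10⁻⁷ × 1.03 × 0.003856) / (2 × 4.28×10⁻³) = 5.83×10⁻⁷ T.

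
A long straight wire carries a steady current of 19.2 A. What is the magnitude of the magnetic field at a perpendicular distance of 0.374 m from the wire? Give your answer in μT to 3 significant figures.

For an infinitely long straight wire, B = μ₀I/(2πd).
B = (4π×10⁻⁷ × 19.2) / (2π × 0.374) = 1.03×10⁻⁵ T.

B ≈ 10.3 μT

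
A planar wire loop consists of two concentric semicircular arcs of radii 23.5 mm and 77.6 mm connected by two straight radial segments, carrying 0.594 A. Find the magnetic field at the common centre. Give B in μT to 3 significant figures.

The radial connectors point toward the centre, so dl × r̂ = 0 and they contribute nothing.
Each semicircle gives μ₀I/(4R): inner arc 7.94×10⁻⁶ T, outer arc 2.40×10⁻⁶ T.
The two arcs carry current in opposite angular senses, so their fields oppose: B = |7.94×10⁻⁶ − 2.40×10⁻⁶| = 5.54×10⁻⁶ T.

B ≈ 5.54 μT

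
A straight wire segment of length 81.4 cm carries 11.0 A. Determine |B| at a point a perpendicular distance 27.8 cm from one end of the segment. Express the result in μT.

B ≈ 3.74 μT

For a finite straight segment, B = (μ₀I/4πd)(sinθ₁ + sinθ₂), where θ₁, θ₂ are the angles from the perpendicular to each end.
The perpendicular foot is at one end, so the two end-offsets along the wire are 0 and L = 0.814 m.
sinθ₁ = 0/√(0²+0.278²) = 0.0000; sinθ₂ = 0.814/√(0.814²+0.278²) = 0.9463.
B = (4π×10⁻⁷ × 11.0) / (4π × 0.278) × (0.0000 + 0.9463) = 3.74×10⁻⁶ T.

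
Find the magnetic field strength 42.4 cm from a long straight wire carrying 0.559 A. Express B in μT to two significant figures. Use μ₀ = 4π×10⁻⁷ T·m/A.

B ≈ 0.26 μT

For an infinitely long straight wire, B = μ₀I/(2πd).
B = (4π×10⁻⁷ × 0.559) / (2π × 0.424) = 2.64×10⁻⁷ T.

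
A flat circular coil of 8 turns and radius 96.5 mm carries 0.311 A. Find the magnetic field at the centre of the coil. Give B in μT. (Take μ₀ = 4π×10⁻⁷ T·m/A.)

B ≈ 16.2 μT

For an N-turn flat coil, B = Nμ₀I/(2R) with R = 0.0965 m.
B = 8 × 2.02×10⁻⁶ T = 1.62×10⁻⁵ T.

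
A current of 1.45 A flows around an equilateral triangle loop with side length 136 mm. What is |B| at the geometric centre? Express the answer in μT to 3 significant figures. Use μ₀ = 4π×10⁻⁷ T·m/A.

B ≈ 19.2 μT

Each side is a finite straight segment at perpendicular distance d = a/(2 tan(π/3)) = 0.03926 m from the centre, with end-angles ±π/3.
One side contributes B₁ = (μ₀I/4πd)·2 sin(π/3) = 6.40×10⁻⁶ T.
All 3 sides add in the same direction: B = 3 × 6.40×10⁻⁶ = 1.92×10⁻⁵ T.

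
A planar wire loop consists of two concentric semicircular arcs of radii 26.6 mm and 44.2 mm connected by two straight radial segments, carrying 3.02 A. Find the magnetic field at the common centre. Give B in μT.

The radial connectors point toward the centre, so dl × r̂ = 0 and they contribute nothing.
Each semicircle gives μ₀I/(4R): inner arc 3.57×10⁻⁵ T, outer arc 2.15×10⁻⁵ T.
The two arcs carry current in opposite angular senses, so their fields oppose: B = |3.57×10⁻⁵ − 2.15×10⁻⁵| = 1.42×10⁻⁵ T.

B ≈ 14.2 μT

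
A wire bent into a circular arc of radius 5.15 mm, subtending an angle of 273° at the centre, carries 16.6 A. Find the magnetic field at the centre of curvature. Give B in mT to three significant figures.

B ≈ 1.54 mT

The Biot–Savart field of a circular arc at its centre is B = μ₀Iφ/(4πR), with φ = 4.765 rad.
B = (4π×10⁻⁷ × 16.6 × 4.765) / (4π × 0.00515) = 1.54×10⁻³ T.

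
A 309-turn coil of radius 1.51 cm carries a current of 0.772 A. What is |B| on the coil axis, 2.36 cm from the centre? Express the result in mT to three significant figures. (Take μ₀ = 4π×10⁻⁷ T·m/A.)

For an N-turn flat coil, B = Nμ₀IR²/[2(R²+z²)^(3/2)] with R = 0.0151 m, z = 0.0236 m.
B = 309 × 5.03×10⁻⁶ T = 1.55×10⁻³ T.

B ≈ 1.55 mT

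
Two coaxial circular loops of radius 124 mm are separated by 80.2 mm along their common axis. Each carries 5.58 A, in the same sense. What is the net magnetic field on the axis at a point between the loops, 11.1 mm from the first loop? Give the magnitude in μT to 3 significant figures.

Each loop contributes B = μ₀IR²/[2(R²+z²)^(3/2)] on the axis, with z measured from that loop.
Loop 1 (z = 0.0111 m): B₁ = 2.79×10⁻⁵ T. Loop 2 (z = 0.0691 m): B₂ = 1.88×10⁻⁵ T.
The fields add: B = B₁ + B₂ = 4.68×10⁻⁵ T.

B ≈ 46.8 μT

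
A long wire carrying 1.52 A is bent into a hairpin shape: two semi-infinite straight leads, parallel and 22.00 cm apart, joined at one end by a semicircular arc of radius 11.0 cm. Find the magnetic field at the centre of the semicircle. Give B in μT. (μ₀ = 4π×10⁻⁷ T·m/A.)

The semicircular arc contributes B_arc = μ₀I·π/(4πR) = μ₀I/(4R) = 4.34×10⁻⁶ T.
Each semi-infinite lead is at perpendicular distance R = 0.11 m from the centre, with the perpendicular foot at its near end, so it contributes μ₀I/(4πR); both point the same way, together 2.76×10⁻⁶ T.
Arc and leads all point the same direction: B = 4.34×10⁻⁶ + 2.76×10⁻⁶ = 7.10×10⁻⁶ T.

B ≈ 7.10 μT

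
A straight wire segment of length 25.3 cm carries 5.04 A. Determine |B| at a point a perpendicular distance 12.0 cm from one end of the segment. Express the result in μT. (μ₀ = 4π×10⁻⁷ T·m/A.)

For a finite straight segment, B = (μ₀I/4πd)(sinθ₁ + sinθ₂), where θ₁, θ₂ are the angles from the perpendicular to each end.
The perpendicular foot is at one end, so the two end-offsets along the wire are 0 and L = 0.253 m.
sinθ₁ = 0/√(0²+0.12²) = 0.0000; sinθ₂ = 0.253/√(0.253²+0.12²) = 0.9035.
B = (4π×10⁻⁷ × 5.04) / (4π × 0.12) × (0.0000 + 0.9035) = 3.79×10⁻⁶ T.

B ≈ 3.79 μT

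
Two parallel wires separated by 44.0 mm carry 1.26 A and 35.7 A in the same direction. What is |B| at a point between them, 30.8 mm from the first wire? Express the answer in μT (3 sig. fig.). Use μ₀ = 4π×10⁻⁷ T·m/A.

Each long wire gives B = μ₀I/(2πd). Distances are d₁ = 0.0308 m and d₂ = 0.0132 m.
B₁ = 8.18×10⁻⁶ T, B₂ = 5.41×10⁻⁴ T.
Between parallel currents the two contributions point in opposite directions, so they subtract. B = |B₁ − B₂| = |8.18×10⁻⁶ − 5.41×10⁻⁴| = 5.33×10⁻⁴ T.

B ≈ 533 μT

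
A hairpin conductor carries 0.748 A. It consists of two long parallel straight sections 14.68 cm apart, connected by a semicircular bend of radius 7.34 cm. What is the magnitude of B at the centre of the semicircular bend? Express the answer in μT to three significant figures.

The semicircular arc contributes B_arc = μ₀I·π/(4πR) = μ₀I/(4R) = 3.20×10⁻⁶ T.
Each semi-infinite lead is at perpendicular distance R = 0.0734 m from the centre, with the perpendicular foot at its near end, so it contributes μ₀I/(4πR); both point the same way, together 2.04×10⁻⁶ T.
Arc and leads all point the same direction: B = 3.20×10⁻⁶ + 2.04×10⁻⁶ = 5.24×10⁻⁶ T.

B ≈ 5.24 μT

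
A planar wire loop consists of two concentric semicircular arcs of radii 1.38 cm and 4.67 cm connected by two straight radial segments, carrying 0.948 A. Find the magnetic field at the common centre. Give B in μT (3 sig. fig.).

B ≈ 15.2 μT

The radial connectors point toward the centre, so dl × r̂ = 0 and they contribute nothing.
Each semicircle gives μ₀I/(4R): inner arc 2.16×10⁻⁵ T, outer arc 6.38×10⁻⁶ T.
The two arcs carry current in opposite angular senses, so their fields oppose: B = |2.16×10⁻⁵ − 6.38×10⁻⁶| = 1.52×10⁻⁵ T.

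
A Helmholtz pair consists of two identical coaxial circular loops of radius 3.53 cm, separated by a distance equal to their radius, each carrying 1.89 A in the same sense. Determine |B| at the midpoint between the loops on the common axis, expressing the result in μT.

Each loop contributes B = μ₀IR²/[2(R²+z²)^(3/2)] on the axis, with z measured from that loop.
Loop 1 (z = 0.01765 m): B₁ = 2.41×10⁻⁵ T. Loop 2 (z = 0.01765 m): B₂ = 2.41×10⁻⁵ T.
The fields add: B = B₁ + B₂ = 4.81×10⁻⁵ T.

B ≈ 48.1 μT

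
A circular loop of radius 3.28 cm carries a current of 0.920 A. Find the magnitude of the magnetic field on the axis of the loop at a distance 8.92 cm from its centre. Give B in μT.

On the axis of a circular loop, B = μ₀IR² / [2(R²+z²)^(3/2)].
R² + z² = (0.0328)² + (0.0892)² = 0.009032 m², and (R²+z²)^(3/2) = 8.58×10⁻⁴ m³.
B = (4π×10⁻⁷ × 0.920 × 0.001076) / (2 × 8.58×10⁻⁴) = 7.24×10⁻⁷ T.

B ≈ 0.724 μT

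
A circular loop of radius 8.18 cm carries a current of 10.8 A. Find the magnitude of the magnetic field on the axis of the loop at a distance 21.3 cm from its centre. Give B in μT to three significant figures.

On the axis of a circular loop, B = μ₀IR² / [2(R²+z²)^(3/2)].
R² + z² = (0.0818)² + (0.213)² = 0.05206 m², and (R²+z²)^(3/2) = 1.19×10⁻² m³.
B = (4π×10⁻⁷ × 10.8 × 0.006691) / (2 × 1.19×10⁻²) = 3.82×10⁻⁶ T.

B ≈ 3.82 μT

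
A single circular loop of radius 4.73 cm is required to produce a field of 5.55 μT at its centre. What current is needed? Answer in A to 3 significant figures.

I ≈ 0.418 A

At the centre of a circular loop B = μ₀I/(2R), so I = 2RB/μ₀.
With R = 0.0473 m, I = 2 × 0.0473 × 5.55×10⁻⁶ / (4π×10⁻⁷) = 0.418 A.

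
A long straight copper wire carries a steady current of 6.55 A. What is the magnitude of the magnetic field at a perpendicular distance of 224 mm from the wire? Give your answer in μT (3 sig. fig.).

For an infinitely long straight wire, B = μ₀I/(2πd).
B = (4π×10⁻⁷ × 6.55) / (2π × 0.224) = 5.85×10⁻⁶ T.

B ≈ 5.85 μT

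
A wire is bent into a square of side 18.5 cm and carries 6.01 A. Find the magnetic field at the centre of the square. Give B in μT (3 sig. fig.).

B ≈ 36.8 μT

Each side is a finite straight segment at perpendicular distance d = a/(2 tan(π/4)) = 0.0925 m from the centre, with end-angles ±π/4.
One side contributes B₁ = (μ₀I/4πd)·2 sin(π/4) = 9.19×10⁻⁶ T.
All 4 sides add in the same direction: B = 4 × 9.19×10⁻⁶ = 3.68×10⁻⁵ T.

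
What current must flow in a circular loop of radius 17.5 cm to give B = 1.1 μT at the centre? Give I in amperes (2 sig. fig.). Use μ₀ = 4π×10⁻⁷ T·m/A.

I ≈ 0.31 A

At the centre of a circular loop B = μ₀I/(2R), so I = 2RB/μ₀.
With R = 0.175 m, I = 2 × 0.175 × 1.10×10⁻⁶ / (4π×10⁻⁷) = 0.306 A.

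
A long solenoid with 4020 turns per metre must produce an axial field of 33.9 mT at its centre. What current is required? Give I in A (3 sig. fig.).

I ≈ 6.71 A

Inside a long solenoid B = μ₀nI with n = 4020 m⁻¹, so I = B/(μ₀n).
I = 3.39×10⁻² / (4π×10⁻⁷ × 4020) = 6.71 A.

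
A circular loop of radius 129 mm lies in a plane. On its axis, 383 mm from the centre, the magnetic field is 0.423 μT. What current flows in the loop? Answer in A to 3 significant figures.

I ≈ 2.67 A

On the axis of a loop, B = μ₀IR²/[2(R²+z²)^(3/2)], so I = 2B(R²+z²)^(3/2)/(μ₀R²).
R² + z² = 0.01664 + 0.1467 = 0.1633 m²; raised to 3/2 gives 6.60×10⁻² m³.
I = 2 × 4.23×10⁻⁷ × 6.60×10⁻² / (1.26×10⁻⁶ × 0.01664) = 2.67 A.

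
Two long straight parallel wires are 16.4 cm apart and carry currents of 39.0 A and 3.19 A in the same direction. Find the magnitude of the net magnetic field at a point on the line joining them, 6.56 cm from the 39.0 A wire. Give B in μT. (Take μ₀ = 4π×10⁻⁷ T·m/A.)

Each long wire gives B = μ₀I/(2πd). Distances are d₁ = 0.0656 m and d₂ = 0.0984 m.
B₁ = 1.19×10⁻⁴ T, B₂ = 6.48×10⁻⁶ T.
Between parallel currents the two contributions point in opposite directions, so they subtract. B = |B₁ − B₂| = |1.19×10⁻⁴ − 6.48×10⁻⁶| = 1.12×10⁻⁴ T.

B ≈ 112 μT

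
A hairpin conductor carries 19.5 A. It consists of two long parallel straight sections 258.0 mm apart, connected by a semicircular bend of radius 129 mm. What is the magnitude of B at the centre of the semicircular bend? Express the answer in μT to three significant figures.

B ≈ 77.7 μT

The semicircular arc contributes B_arc = μ₀I·π/(4πR) = μ₀I/(4R) = 4.75×10⁻⁵ T.
Each semi-infinite lead is at perpendicular distance R = 0.129 m from the centre, with the perpendicular foot at its near end, so it contributes μ₀I/(4πR); both point the same way, together 3.02×10⁻⁵ T.
Arc and leads all point the same direction: B = 4.75×10⁻⁵ + 3.02×10⁻⁵ = 7.77×10⁻⁵ T.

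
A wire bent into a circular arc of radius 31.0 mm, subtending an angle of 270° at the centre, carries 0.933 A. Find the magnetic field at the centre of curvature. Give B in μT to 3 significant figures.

The Biot–Savart field of a circular arc at its centre is B = μ₀Iφ/(4πR), with φ = 4.712 rad.
B = (4π×10⁻⁷ × 0.933 × 4.712) / (4π × 0.031) = 1.42×10⁻⁵ T.

B ≈ 14.2 μT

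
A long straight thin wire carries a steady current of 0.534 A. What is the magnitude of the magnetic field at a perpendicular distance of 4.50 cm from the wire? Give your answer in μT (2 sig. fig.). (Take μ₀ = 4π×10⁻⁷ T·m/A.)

B ≈ 2.4 μT

For an infinitely long straight wire, B = μ₀I/(2πd).
B = (4π×10⁻⁷ × 0.534) / (2π × 0.045) = 2.37×10⁻⁶ T.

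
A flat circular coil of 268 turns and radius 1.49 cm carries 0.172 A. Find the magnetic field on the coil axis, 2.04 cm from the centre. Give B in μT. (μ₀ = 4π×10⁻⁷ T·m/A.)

B ≈ 399 μT

For an N-turn flat coil, B = Nμ₀IR²/[2(R²+z²)^(3/2)] with R = 0.0149 m, z = 0.0204 m.
B = 268 × 1.49×10⁻⁶ T = 3.99×10⁻⁴ T.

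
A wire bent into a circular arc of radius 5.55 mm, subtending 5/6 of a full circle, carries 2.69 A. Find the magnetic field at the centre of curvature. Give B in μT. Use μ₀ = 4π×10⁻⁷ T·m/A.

The Biot–Savart field of a circular arc at its centre is B = μ₀Iφ/(4πR), with φ = 5.236 rad.
B = (4π×10⁻⁷ × 2.69 × 5.236) / (4π × 0.00555) = 2.54×10⁻⁴ T.

B ≈ 254 μT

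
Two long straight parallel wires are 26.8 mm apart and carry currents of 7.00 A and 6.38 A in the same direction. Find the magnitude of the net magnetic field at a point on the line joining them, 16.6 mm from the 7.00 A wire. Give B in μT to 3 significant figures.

Each long wire gives B = μ₀I/(2πd). Distances are d₁ = 0.0166 m and d₂ = 0.0102 m.
B₁ = 8.43×10⁻⁵ T, B₂ = 1.25×10⁻⁴ T.
Between parallel currents the two contributions point in opposite directions, so they subtract. B = |B₁ − B₂| = |8.43×10⁻⁵ − 1.25×10⁻⁴| = 4.08×10⁻⁵ T.

B ≈ 40.8 μT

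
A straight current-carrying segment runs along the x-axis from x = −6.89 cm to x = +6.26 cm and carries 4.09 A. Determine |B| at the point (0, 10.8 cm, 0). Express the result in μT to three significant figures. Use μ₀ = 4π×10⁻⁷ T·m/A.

B ≈ 3.94 μT

For a finite straight segment, B = (μ₀I/4πd)(sinθ₁ + sinθ₂), where θ₁, θ₂ are the angles from the perpendicular to each end.
The perpendicular distance is d = 0.108 m; the end-offsets along the wire are a = 0.0689 m and b = 0.0626 m.
sinθ₁ = 0.0689/√(0.0689²+0.108²) = 0.5378; sinθ₂ = 0.0626/√(0.0626²+0.108²) = 0.5015.
B = (4π×10⁻⁷ × 4.09) / (4π × 0.108) × (0.5378 + 0.5015) = 3.94×10⁻⁶ T.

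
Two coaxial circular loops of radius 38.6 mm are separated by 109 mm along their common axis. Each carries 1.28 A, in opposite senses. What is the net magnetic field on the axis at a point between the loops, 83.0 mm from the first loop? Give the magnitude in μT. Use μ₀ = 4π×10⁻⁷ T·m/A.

B ≈ 10.3 μT

Each loop contributes B = μ₀IR²/[2(R²+z²)^(3/2)] on the axis, with z measured from that loop.
Loop 1 (z = 0.083 m): B₁ = 1.56×10⁻⁶ T. Loop 2 (z = 0.026 m): B₂ = 1.19×10⁻⁵ T.
The fields oppose: B = |B₁ − B₂| = 1.03×10⁻⁵ T.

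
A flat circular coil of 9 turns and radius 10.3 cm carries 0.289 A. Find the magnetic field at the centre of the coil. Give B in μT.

B ≈ 15.9 μT

For an N-turn flat coil, B = Nμ₀I/(2R) with R = 0.103 m.
B = 9 × 1.76×10⁻⁶ T = 1.59×10⁻⁵ T.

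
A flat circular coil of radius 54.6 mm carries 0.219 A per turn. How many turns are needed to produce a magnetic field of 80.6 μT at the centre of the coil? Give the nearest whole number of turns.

For an N-turn coil, B = Nμ₀I/(2R). A single turn gives B₁ = 2.52×10⁻⁶ T with R = 0.0546 m.
N = B/B₁ = 8.06×10⁻⁵ / 2.52×10⁻⁶ = 31.98.

N = 32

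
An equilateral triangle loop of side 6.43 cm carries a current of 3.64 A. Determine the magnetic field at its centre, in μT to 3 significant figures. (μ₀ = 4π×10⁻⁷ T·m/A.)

Each side is a finite straight segment at perpendicular distance d = a/(2 tan(π/3)) = 0.01856 m from the centre, with end-angles ±π/3.
One side contributes B₁ = (μ₀I/4πd)·2 sin(π/3) = 3.40×10⁻⁵ T.
All 3 sides add in the same direction: B = 3 × 3.40×10⁻⁵ = 1.02×10⁻⁴ T.

B ≈ 102 μT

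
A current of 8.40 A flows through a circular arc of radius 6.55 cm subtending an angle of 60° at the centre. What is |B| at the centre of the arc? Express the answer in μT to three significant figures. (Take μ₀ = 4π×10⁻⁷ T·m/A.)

The Biot–Savart field of a circular arc at its centre is B = μ₀Iφ/(4πR), with φ = 1.047 rad.
B = (4π×10⁻⁷ × 8.40 × 1.047) / (4π × 0.0655) = 1.34×10⁻⁵ T.

B ≈ 13.4 μT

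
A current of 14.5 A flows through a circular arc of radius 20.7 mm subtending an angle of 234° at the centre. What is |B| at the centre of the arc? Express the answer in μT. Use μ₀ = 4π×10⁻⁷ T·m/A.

B ≈ 286 μT

The Biot–Savart field of a circular arc at its centre is B = μ₀Iφ/(4πR), with φ = 4.084 rad.
B = (4π×10⁻⁷ × 14.5 × 4.084) / (4π × 0.0207) = 2.86×10⁻⁴ T.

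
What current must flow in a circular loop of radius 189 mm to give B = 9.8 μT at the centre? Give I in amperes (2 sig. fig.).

At the centre of a circular loop B = μ₀I/(2R), so I = 2RB/μ₀.
With R = 0.189 m, I = 2 × 0.189 × 9.80×10⁻⁶ / (4π×10⁻⁷) = 2.95 A.

I ≈ 2.9 A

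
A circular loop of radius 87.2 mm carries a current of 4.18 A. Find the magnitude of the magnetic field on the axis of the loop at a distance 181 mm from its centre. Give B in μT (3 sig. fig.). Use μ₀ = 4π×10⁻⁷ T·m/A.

B ≈ 2.46 μT

On the axis of a circular loop, B = μ₀IR² / [2(R²+z²)^(3/2)].
R² + z² = (0.0872)² + (0.181)² = 0.04036 m², and (R²+z²)^(3/2) = 8.11×10⁻³ m³.
B = (4π×10⁻⁷ × 4.18 × 0.007604) / (2 × 8.11×10⁻³) = 2.46×10⁻⁶ T.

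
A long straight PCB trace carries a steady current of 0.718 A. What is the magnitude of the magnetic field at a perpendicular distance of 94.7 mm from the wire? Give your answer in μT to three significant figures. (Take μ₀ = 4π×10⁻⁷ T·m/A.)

B ≈ 1.52 μT

For an infinitely long straight wire, B = μ₀I/(2πd).
B = (4π×10⁻⁷ × 0.718) / (2π × 0.0947) = 1.52×10⁻⁶ T.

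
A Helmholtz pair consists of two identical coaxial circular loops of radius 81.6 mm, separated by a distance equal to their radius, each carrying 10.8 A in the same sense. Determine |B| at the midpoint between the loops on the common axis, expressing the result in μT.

Each loop contributes B = μ₀IR²/[2(R²+z²)^(3/2)] on the axis, with z measured from that loop.
Loop 1 (z = 0.0408 m): B₁ = 5.95×10⁻⁵ T. Loop 2 (z = 0.0408 m): B₂ = 5.95×10⁻⁵ T.
The fields add: B = B₁ + B₂ = 1.19×10⁻⁴ T.

B ≈ 119 μT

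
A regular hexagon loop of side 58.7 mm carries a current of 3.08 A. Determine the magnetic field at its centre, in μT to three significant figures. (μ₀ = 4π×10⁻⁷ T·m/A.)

Each side is a finite straight segment at perpendicular distance d = a/(2 tan(π/6)) = 0.05084 m from the centre, with end-angles ±π/6.
One side contributes B₁ = (μ₀I/4πd)·2 sin(π/6) = 6.06×10⁻⁶ T.
All 6 sides add in the same direction: B = 6 × 6.06×10⁻⁶ = 3.64×10⁻⁵ T.

B ≈ 36.4 μT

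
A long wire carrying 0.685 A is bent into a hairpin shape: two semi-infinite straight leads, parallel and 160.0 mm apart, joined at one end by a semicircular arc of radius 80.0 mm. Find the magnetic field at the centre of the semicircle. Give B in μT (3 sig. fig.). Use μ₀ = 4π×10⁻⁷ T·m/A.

B ≈ 4.40 μT

The semicircular arc contributes B_arc = μ₀I·π/(4πR) = μ₀I/(4R) = 2.69×10⁻⁶ T.
Each semi-infinite lead is at perpendicular distance R = 0.08 m from the centre, with the perpendicular foot at its near end, so it contributes μ₀I/(4πR); both point the same way, together 1.71×10⁻⁶ T.
Arc and leads all point the same direction: B = 2.69×10⁻⁶ + 1.71×10⁻⁶ = 4.40×10⁻⁶ T.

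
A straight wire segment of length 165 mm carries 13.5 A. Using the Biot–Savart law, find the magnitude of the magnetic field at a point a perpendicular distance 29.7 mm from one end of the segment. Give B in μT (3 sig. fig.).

For a finite straight segment, B = (μ₀I/4πd)(sinθ₁ + sinθ₂), where θ₁, θ₂ are the angles from the perpendicular to each end.
The perpendicular foot is at one end, so the two end-offsets along the wire are 0 and L = 0.165 m.
sinθ₁ = 0/√(0²+0.0297²) = 0.0000; sinθ₂ = 0.165/√(0.165²+0.0297²) = 0.9842.
B = (4π×10⁻⁷ × 13.5) / (4π × 0.0297) × (0.0000 + 0.9842) = 4.47×10⁻⁵ T.

B ≈ 44.7 μT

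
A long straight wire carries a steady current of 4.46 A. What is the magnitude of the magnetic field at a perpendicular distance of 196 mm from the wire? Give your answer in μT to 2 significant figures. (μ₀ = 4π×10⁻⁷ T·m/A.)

For an infinitely long straight wire, B = μ₀I/(2πd).
B = (4π×10⁻⁷ × 4.46) / (2π × 0.196) = 4.55×10⁻⁶ T.

B ≈ 4.6 μT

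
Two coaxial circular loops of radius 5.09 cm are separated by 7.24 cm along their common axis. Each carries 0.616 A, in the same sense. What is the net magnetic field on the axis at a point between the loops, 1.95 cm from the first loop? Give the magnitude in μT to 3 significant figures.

B ≈ 8.73 μT

Each loop contributes B = μ₀IR²/[2(R²+z²)^(3/2)] on the axis, with z measured from that loop.
Loop 1 (z = 0.0195 m): B₁ = 6.19×10⁻⁶ T. Loop 2 (z = 0.0529 m): B₂ = 2.53×10⁻⁶ T.
The fields add: B = B₁ + B₂ = 8.73×10⁻⁶ T.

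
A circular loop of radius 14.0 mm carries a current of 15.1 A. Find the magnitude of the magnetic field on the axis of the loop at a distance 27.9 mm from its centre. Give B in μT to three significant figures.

On the axis of a circular loop, B = μ₀IR² / [2(R²+z²)^(3/2)].
R² + z² = (0.014)² + (0.0279)² = 0.0009744 m², and (R²+z²)^(3/2) = 3.04×10⁻⁵ m³.
B = (4π×10⁻⁷ × 15.1 × 0.000196) / (2 × 3.04×10⁻⁵) = 6.11×10⁻⁵ T.

B ≈ 61.1 μT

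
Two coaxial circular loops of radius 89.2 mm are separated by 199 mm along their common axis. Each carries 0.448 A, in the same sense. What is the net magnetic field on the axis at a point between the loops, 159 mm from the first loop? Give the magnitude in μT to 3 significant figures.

Each loop contributes B = μ₀IR²/[2(R²+z²)^(3/2)] on the axis, with z measured from that loop.
Loop 1 (z = 0.159 m): B₁ = 3.70×10⁻⁷ T. Loop 2 (z = 0.04 m): B₂ = 2.40×10⁻⁶ T.
The fields add: B = B₁ + B₂ = 2.77×10⁻⁶ T.

B ≈ 2.77 μT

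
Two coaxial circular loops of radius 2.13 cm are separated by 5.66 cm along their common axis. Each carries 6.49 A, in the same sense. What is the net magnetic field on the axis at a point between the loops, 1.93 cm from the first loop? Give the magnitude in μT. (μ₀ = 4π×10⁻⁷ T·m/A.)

B ≈ 101 μT

Each loop contributes B = μ₀IR²/[2(R²+z²)^(3/2)] on the axis, with z measured from that loop.
Loop 1 (z = 0.0193 m): B₁ = 7.79×10⁻⁵ T. Loop 2 (z = 0.0373 m): B₂ = 2.33×10⁻⁵ T.
The fields add: B = B₁ + B₂ = 1.01×10⁻⁴ T.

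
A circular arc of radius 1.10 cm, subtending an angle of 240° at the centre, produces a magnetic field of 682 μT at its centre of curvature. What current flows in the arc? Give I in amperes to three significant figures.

For a circular arc, B = μ₀Iφ/(4πR) with φ in radians; here φ = 4.189 rad.
So I = 4πRB/(μ₀φ) = 4π × 0.011 × 6.82×10⁻⁴ / (4π×10⁻⁷ × 4.189) = 17.9 A.

I ≈ 17.9 A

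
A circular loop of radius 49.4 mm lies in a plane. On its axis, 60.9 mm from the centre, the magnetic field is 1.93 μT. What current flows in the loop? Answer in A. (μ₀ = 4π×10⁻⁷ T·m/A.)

On the axis of a loop, B = μ₀IR²/[2(R²+z²)^(3/2)], so I = 2B(R²+z²)^(3/2)/(μ₀R²).
R² + z² = 0.00244 + 0.003709 = 0.006149 m²; raised to 3/2 gives 4.82×10⁻⁴ m³.
I = 2 × 1.93×10⁻⁶ × 4.82×10⁻⁴ / (1.26×10⁻⁶ × 0.00244) = 0.607 A.

I ≈ 0.607 A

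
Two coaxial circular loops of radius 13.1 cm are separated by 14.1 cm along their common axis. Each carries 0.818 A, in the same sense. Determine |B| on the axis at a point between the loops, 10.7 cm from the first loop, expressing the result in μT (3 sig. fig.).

Each loop contributes B = μ₀IR²/[2(R²+z²)^(3/2)] on the axis, with z measured from that loop.
Loop 1 (z = 0.107 m): B₁ = 1.82×10⁻⁶ T. Loop 2 (z = 0.034 m): B₂ = 3.56×10⁻⁶ T.
The fields add: B = B₁ + B₂ = 5.38×10⁻⁶ T.

B ≈ 5.38 μT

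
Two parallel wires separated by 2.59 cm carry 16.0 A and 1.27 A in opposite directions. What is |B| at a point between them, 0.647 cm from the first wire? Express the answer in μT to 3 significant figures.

B ≈ 508 μT

Each long wire gives B = μ₀I/(2πd). Distances are d₁ = 0.00647 m and d₂ = 0.01943 m.
B₁ = 4.95×10⁻⁴ T, B₂ = 1.31×10⁻⁵ T.
Between antiparallel currents both contributions point the same way, so they add. B = B₁ + B₂ = 4.95×10⁻⁴ + 1.31×10⁻⁵ = 5.08×10⁻⁴ T.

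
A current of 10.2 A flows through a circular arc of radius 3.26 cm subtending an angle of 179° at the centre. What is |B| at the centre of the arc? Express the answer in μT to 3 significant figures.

B ≈ 97.7 μT

The Biot–Savart field of a circular arc at its centre is B = μ₀Iφ/(4πR), with φ = 3.124 rad.
B = (4π×10⁻⁷ × 10.2 × 3.124) / (4π × 0.0326) = 9.77×10⁻⁵ T.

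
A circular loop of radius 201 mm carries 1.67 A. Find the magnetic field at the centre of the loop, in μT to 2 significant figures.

B ≈ 5.2 μT

At the centre of a circular loop the Biot–Savart law gives B = μ₀I/(2R).
B = (4π×10⁻⁷ × 1.67) / (2 × 0.201) = 5.22×10⁻⁶ T.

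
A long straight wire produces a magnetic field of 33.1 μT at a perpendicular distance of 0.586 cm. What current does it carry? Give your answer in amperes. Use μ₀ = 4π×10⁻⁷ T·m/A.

I ≈ 0.970 A

For a long straight wire B = μ₀I/(2πd), so I = 2πdB/μ₀.
I = 2π × 0.00586 × 3.31×10⁻⁵ / (4π×10⁻⁷) = 0.970 A.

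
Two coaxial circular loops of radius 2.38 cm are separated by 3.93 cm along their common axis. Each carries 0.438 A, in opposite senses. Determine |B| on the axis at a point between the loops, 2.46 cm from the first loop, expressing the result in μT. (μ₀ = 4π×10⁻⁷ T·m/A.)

B ≈ 3.23 μT

Each loop contributes B = μ₀IR²/[2(R²+z²)^(3/2)] on the axis, with z measured from that loop.
Loop 1 (z = 0.0246 m): B₁ = 3.89×10⁻⁶ T. Loop 2 (z = 0.0147 m): B₂ = 7.12×10⁻⁶ T.
The fields oppose: B = |B₁ − B₂| = 3.23×10⁻⁶ T.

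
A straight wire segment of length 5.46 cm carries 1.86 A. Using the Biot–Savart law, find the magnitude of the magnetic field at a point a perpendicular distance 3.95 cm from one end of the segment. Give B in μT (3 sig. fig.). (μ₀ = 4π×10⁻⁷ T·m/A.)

B ≈ 3.82 μT

For a finite straight segment, B = (μ₀I/4πd)(sinθ₁ + sinθ₂), where θ₁, θ₂ are the angles from the perpendicular to each end.
The perpendicular foot is at one end, so the two end-offsets along the wire are 0 and L = 0.0546 m.
sinθ₁ = 0/√(0²+0.0395²) = 0.0000; sinθ₂ = 0.0546/√(0.0546²+0.0395²) = 0.8102.
B = (4π×10⁻⁷ × 1.86) / (4π × 0.0395) × (0.0000 + 0.8102) = 3.82×10⁻⁶ T.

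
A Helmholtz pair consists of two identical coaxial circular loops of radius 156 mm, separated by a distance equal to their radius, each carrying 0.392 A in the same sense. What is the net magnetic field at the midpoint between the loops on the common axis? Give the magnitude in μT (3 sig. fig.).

B ≈ 2.26 μT

Each loop contributes B = μ₀IR²/[2(R²+z²)^(3/2)] on the axis, with z measured from that loop.
Loop 1 (z = 0.078 m): B₁ = 1.13×10⁻⁶ T. Loop 2 (z = 0.078 m): B₂ = 1.13×10⁻⁶ T.
The fields add: B = B₁ + B₂ = 2.26×10⁻⁶ T.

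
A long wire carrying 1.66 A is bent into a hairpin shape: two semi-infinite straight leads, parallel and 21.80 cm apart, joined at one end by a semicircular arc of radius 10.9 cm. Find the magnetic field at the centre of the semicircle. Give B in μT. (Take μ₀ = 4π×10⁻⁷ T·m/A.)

B ≈ 7.83 μT

The semicircular arc contributes B_arc = μ₀I·π/(4πR) = μ₀I/(4R) = 4.78×10⁻⁶ T.
Each semi-infinite lead is at perpendicular distance R = 0.109 m from the centre, with the perpendicular foot at its near end, so it contributes μ₀I/(4πR); both point the same way, together 3.05×10⁻⁶ T.
Arc and leads all point the same direction: B = 4.78×10⁻⁶ + 3.05×10⁻⁶ = 7.83×10⁻⁶ T.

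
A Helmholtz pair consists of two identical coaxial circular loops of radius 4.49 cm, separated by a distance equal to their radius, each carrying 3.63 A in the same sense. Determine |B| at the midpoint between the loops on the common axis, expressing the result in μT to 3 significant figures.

B ≈ 72.7 μT

Each loop contributes B = μ₀IR²/[2(R²+z²)^(3/2)] on the axis, with z measured from that loop.
Loop 1 (z = 0.02245 m): B₁ = 3.63×10⁻⁵ T. Loop 2 (z = 0.02245 m): B₂ = 3.63×10⁻⁵ T.
The fields add: B = B₁ + B₂ = 7.27×10⁻⁵ T.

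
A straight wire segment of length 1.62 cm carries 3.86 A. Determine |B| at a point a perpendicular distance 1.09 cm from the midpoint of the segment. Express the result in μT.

B ≈ 42.2 μT

For a finite straight segment, B = (μ₀I/4πd)(sinθ₁ + sinθ₂), where θ₁, θ₂ are the angles from the perpendicular to each end.
The perpendicular from the point meets the wire at its midpoint, so each end is L/2 = 0.0081 m away along the wire.
sinθ₁ = 0.0081/√(0.0081²+0.0109²) = 0.5965; sinθ₂ = 0.0081/√(0.0081²+0.0109²) = 0.5965.
B = (4π×10⁻⁷ × 3.86) / (4π × 0.0109) × (0.5965 + 0.5965) = 4.22×10⁻⁵ T.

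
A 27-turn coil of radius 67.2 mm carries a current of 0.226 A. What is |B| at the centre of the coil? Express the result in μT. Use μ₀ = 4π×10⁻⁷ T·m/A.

B ≈ 57.1 μT

For an N-turn flat coil, B = Nμ₀I/(2R) with R = 0.0672 m.
B = 27 × 2.11×10⁻⁶ T = 5.71×10⁻⁵ T.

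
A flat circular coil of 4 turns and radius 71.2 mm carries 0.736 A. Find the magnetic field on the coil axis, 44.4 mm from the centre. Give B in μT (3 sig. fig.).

B ≈ 15.9 μT

For an N-turn flat coil, B = Nμ₀IR²/[2(R²+z²)^(3/2)] with R = 0.0712 m, z = 0.0444 m.
B = 4 × 3.97×10⁻⁶ T = 1.59×10⁻⁵ T.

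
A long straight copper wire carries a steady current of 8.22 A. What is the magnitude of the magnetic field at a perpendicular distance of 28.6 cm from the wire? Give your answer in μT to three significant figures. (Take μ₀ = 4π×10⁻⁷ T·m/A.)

B ≈ 5.75 μT

For an infinitely long straight wire, B = μ₀I/(2πd).
B = (4π×10⁻⁷ × 8.22) / (2π × 0.286) = 5.75×10⁻⁶ T.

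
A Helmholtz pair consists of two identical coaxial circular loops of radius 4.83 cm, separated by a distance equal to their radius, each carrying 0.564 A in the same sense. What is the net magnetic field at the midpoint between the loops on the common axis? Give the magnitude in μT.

B ≈ 10.5 μT

Each loop contributes B = μ₀IR²/[2(R²+z²)^(3/2)] on the axis, with z measured from that loop.
Loop 1 (z = 0.02415 m): B₁ = 5.25×10⁻⁶ T. Loop 2 (z = 0.02415 m): B₂ = 5.25×10⁻⁶ T.
The fields add: B = B₁ + B₂ = 1.05×10⁻⁵ T.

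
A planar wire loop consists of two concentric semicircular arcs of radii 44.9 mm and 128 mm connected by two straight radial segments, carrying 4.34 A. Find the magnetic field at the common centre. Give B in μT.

B ≈ 19.7 μT

The radial connectors point toward the centre, so dl × r̂ = 0 and they contribute nothing.
Each semicircle gives μ₀I/(4R): inner arc 3.04×10⁻⁵ T, outer arc 1.07×10⁻⁵ T.
The two arcs carry current in opposite angular senses, so their fields oppose: B = |3.04×10⁻⁵ − 1.07×10⁻⁵| = 1.97×10⁻⁵ T.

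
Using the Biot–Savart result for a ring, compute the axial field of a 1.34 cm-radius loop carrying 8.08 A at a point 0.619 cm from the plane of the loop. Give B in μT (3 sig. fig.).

B ≈ 283 μT

On the axis of a circular loop, B = μ₀IR² / [2(R²+z²)^(3/2)].
R² + z² = (0.0134)² + (0.00619)² = 0.0002179 m², and (R²+z²)^(3/2) = 3.22×10⁻⁶ m³.
B = (4π×10⁻⁷ × 8.08 × 0.0001796) / (2 × 3.22×10⁻⁶) = 2.83×10⁻⁴ T.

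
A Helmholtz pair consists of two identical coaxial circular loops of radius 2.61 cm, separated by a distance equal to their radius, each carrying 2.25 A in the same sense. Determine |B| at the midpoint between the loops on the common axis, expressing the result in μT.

B ≈ 77.5 μT

Each loop contributes B = μ₀IR²/[2(R²+z²)^(3/2)] on the axis, with z measured from that loop.
Loop 1 (z = 0.01305 m): B₁ = 3.88×10⁻⁵ T. Loop 2 (z = 0.01305 m): B₂ = 3.88×10⁻⁵ T.
The fields add: B = B₁ + B₂ = 7.75×10⁻⁵ T.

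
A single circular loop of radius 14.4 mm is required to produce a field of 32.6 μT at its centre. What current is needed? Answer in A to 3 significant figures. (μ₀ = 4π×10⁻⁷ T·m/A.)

At the centre of a circular loop B = μ₀I/(2R), so I = 2RB/μ₀.
With R = 0.0144 m, I = 2 × 0.0144 × 3.26×10⁻⁵ / (4π×10⁻⁷) = 0.747 A.

I ≈ 0.747 A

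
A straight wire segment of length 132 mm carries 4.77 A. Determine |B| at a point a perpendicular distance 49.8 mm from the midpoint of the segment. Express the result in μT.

B ≈ 15.3 μT

For a finite straight segment, B = (μ₀I/4πd)(sinθ₁ + sinθ₂), where θ₁, θ₂ are the angles from the perpendicular to each end.
The perpendicular from the point meets the wire at its midpoint, so each end is L/2 = 0.066 m away along the wire.
sinθ₁ = 0.066/√(0.066²+0.0498²) = 0.7983; sinθ₂ = 0.066/√(0.066²+0.0498²) = 0.7983.
B = (4π×10⁻⁷ × 4.77) / (4π × 0.0498) × (0.7983 + 0.7983) = 1.53×10⁻⁵ T.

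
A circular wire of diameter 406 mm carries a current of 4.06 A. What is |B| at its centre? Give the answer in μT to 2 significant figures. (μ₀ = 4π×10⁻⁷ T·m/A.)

B ≈ 13 μT

At the centre of a circular loop the Biot–Savart law gives B = μ₀I/(2R) (so R = 0.203 m).
B = (4π×10⁻⁷ × 4.06) / (2 × 0.203) = 1.26×10⁻⁵ T.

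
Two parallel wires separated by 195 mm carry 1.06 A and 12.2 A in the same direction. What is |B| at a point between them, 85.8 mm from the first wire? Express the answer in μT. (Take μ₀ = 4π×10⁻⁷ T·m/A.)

B ≈ 19.9 μT

Each long wire gives B = μ₀I/(2πd). Distances are d₁ = 0.0858 m and d₂ = 0.1092 m.
B₁ = 2.47×10⁻⁶ T, B₂ = 2.23×10⁻⁵ T.
Between parallel currents the two contributions point in opposite directions, so they subtract. B = |B₁ − B₂| = |2.47×10⁻⁶ − 2.23×10⁻⁵| = 1.99×10⁻⁵ T.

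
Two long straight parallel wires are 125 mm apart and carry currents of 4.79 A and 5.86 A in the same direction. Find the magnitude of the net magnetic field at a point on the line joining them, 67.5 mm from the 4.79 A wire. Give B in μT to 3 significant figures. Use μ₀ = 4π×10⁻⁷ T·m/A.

Each long wire gives B = μ₀I/(2πd). Distances are d₁ = 0.0675 m and d₂ = 0.0575 m.
B₁ = 1.42×10⁻⁵ T, B₂ = 2.04×10⁻⁵ T.
Between parallel currents the two contributions point in opposite directions, so they subtract. B = |B₁ − B₂| = |1.42×10⁻⁵ − 2.04×10⁻⁵| = 6.19×10⁻⁶ T.

B ≈ 6.19 μT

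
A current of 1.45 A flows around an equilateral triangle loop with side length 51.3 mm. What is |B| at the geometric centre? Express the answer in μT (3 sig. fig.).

B ≈ 50.9 μT

Each side is a finite straight segment at perpendicular distance d = a/(2 tan(π/3)) = 0.01481 m from the centre, with end-angles ±π/3.
One side contributes B₁ = (μ₀I/4πd)·2 sin(π/3) = 1.70×10⁻⁵ T.
All 3 sides add in the same direction: B = 3 × 1.70×10⁻⁵ = 5.09×10⁻⁵ T.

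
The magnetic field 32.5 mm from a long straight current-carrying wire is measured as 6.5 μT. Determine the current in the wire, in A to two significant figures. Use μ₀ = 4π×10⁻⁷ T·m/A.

I ≈ 1.1 A

For a long straight wire B = μ₀I/(2πd), so I = 2πdB/μ₀.
I = 2π × 0.0325 × 6.50×10⁻⁶ / (4π×10⁻⁷) = 1.06 A.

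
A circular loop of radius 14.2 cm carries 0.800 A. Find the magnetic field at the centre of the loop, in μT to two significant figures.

B ≈ 3.5 μT

At the centre of a circular loop the Biot–Savart law gives B = μ₀I/(2R).
B = (4π×10⁻⁷ × 0.800) / (2 × 0.142) = 3.54×10⁻⁶ T.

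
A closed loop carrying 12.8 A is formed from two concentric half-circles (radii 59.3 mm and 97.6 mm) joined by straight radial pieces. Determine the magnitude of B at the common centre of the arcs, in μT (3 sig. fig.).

B ≈ 26.6 μT

The radial connectors point toward the centre, so dl × r̂ = 0 and they contribute nothing.
Each semicircle gives μ₀I/(4R): inner arc 6.78×10⁻⁵ T, outer arc 4.12×10⁻⁵ T.
The two arcs carry current in opposite angular senses, so their fields oppose: B = |6.78×10⁻⁵ − 4.12×10⁻⁵| = 2.66×10⁻⁵ T.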